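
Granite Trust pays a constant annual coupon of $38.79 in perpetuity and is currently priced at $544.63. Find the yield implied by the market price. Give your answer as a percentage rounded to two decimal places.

P = C/r ⇒ r = C/P = $38.79/$544.63 = 0.071223

7.12%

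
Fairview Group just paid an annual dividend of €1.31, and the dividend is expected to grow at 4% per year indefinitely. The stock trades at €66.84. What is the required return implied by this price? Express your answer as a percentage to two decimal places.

D₁ = €1.31 × 1.04 = €1.3624
P = D₁/(r − g) ⇒ r = D₁/P + g = €1.3624/€66.84 + 0.04 = 0.020383 + 0.04 = 0.060383

6.04%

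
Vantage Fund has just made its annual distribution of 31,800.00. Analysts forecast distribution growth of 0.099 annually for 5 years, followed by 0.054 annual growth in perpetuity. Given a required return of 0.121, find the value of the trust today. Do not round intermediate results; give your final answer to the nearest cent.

D_1 = 34948.20000
D_2 = 38408.07180
D_3 = 42210.47091
D_4 = 46389.30753
D_5 = 50981.84897
Terminal value at year 5: TV = D_5×(1+g_2)/(r−g_2) = 53734.86882/0.067 = 802012.96743
P_0 = D_1/(1+r)^1 + D_2/(1+r)^2 + D_3/(1+r)^3 + D_4/(1+r)^4 + D_5/(1+r)^5 + TV/(1+r)^5
    = 31175.91436 + 30564.07661 + 29964.24639 + 29376.18803 + 28799.67051 + 453057.50324 = 602937.59914

602937.60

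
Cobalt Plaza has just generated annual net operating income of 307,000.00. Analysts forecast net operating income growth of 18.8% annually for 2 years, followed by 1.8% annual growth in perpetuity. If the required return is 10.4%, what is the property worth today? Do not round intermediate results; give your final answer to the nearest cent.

D_1 = 364716.00000
D_2 = 433282.60800
Terminal value at year 2: TV = D_2×(1+g_2)/(r−g_2) = 441081.69494/0.086 = 5128856.91795
P_0 = D_1/(1+r)^1 + D_2/(1+r)^2 + TV/(1+r)^2
    = 330358.69565 + 355494.68336 + 4208064.97285 = 4893918.35187

4893918.35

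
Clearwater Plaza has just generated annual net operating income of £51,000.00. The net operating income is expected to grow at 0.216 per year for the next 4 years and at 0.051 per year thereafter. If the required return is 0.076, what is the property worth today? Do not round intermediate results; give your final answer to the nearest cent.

D_1 = 62016.00000
D_2 = 75411.45600
D_3 = 91700.33050
D_4 = 111507.60188
Terminal value at year 4: TV = D_4×(1+g_2)/(r−g_2) = 117194.48958/0.025 = 4687779.58317
P_0 = D_1/(1+r)^1 + D_2/(1+r)^2 + D_3/(1+r)^3 + D_4/(1+r)^4 + TV/(1+r)^4
    = 57635.68773 + 65134.75491 + 73609.53715 + 83186.98622 + 3497180.90060 = 3776747.86660

£3776747.87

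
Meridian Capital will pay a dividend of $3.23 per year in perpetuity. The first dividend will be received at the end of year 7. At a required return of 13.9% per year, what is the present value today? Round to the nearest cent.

Value at end of year 6: C / r = $3.23 / 0.139 = $23.2374
Discount to today: PV = $23.2374 / (1 + 0.139)^6 = $23.2374 / 2.183445 = $10.64

$10.64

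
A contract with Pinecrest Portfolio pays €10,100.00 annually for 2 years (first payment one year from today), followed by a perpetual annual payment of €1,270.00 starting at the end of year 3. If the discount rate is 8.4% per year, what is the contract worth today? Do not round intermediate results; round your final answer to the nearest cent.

€30779.34

PV of 2-year annuity: €10,100.00 × [1 − (1+0.084)^−2] / 0.084 = 17912.67820
Perpetuity value at year 2: €1,270.00 / 0.084 = 15119.04762
PV of perpetuity: 15119.04762 / (1+0.084)^2 = 12866.66135
Total PV = 17912.67820 + 12866.66135 = 30779.33955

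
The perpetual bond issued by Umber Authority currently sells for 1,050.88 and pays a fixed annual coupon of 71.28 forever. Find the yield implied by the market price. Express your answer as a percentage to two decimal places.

P = C/r ⇒ r = C/P = 71.28/1,050.88 = 0.067829

6.78%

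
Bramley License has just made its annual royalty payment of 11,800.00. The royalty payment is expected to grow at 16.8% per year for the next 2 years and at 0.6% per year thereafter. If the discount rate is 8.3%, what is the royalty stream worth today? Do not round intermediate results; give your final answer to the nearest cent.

D_1 = 13782.40000
D_2 = 16097.84320
Terminal value at year 2: TV = D_2×(1+g_2)/(r−g_2) = 16194.43026/0.077 = 210317.27609
P_0 = D_1/(1+r)^1 + D_2/(1+r)^2 + TV/(1+r)^2
    = 12726.13112 + 13724.95027 + 179315.58408 = 205766.66547

205766.67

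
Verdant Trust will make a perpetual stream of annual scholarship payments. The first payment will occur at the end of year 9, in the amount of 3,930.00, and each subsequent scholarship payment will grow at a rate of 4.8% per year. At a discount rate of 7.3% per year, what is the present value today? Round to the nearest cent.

Value at end of year 8: C₁ / (r − g) = 3,930.00 / (0.073 − 0.048) = 157,200.0000
Discount to today: PV = 157,200.0000 / (1 + 0.073)^8 = 157,200.0000 / 1.757105 = 89,465.33

89465.33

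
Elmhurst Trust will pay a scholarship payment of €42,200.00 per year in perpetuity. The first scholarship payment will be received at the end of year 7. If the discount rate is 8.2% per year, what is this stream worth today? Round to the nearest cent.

€320726.64

Value at end of year 6: C / r = €42,200.00 / 0.082 = €514,634.1463
Discount to today: PV = €514,634.1463 / (1 + 0.082)^6 = €514,634.1463 / 1.604588 = €320,726.64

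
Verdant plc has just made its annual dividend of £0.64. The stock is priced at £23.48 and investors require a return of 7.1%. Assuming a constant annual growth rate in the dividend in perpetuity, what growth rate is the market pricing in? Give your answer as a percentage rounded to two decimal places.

4.26%

P = D₀(1+g)/(r−g) ⇒ P(r−g) = D₀(1+g) ⇒ g(P+D₀) = P·r − D₀
g = (P·r − D₀)/(P + D₀) = (£23.48×0.071 − £0.64) / (£23.48 + £0.64) = 0.042582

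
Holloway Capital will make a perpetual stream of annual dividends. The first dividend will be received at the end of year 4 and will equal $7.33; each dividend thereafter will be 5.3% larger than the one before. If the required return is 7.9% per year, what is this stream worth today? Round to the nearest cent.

$224.42

Value at end of year 3: C₁ / (r − g) = $7.33 / (0.079 − 0.053) = $281.9231
Discount to today: PV = $281.9231 / (1 + 0.079)^3 = $281.9231 / 1.256216 = $224.42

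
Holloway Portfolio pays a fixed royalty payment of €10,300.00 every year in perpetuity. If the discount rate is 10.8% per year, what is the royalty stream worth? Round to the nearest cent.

€95370.37

Level perpetuity: PV = C / r = €10,300.00 / 0.108 = €95,370.37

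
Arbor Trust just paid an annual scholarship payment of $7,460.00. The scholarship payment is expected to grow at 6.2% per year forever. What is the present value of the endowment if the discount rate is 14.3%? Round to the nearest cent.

$97808.89

D₁ = D₀ × (1 + g) = $7,460.00 × 1.062 = $7,922.5200
Growing perpetuity: P = D₁ / (r − g) = $7,922.5200 / (0.143 − 0.062) = $97,808.89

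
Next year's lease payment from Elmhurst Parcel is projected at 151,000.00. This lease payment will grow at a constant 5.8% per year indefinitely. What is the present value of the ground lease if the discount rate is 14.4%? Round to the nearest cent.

Growing perpetuity: P = D₁ / (r − g) = 151,000.0000 / (0.144 − 0.058) = 1,755,813.95

1755813.95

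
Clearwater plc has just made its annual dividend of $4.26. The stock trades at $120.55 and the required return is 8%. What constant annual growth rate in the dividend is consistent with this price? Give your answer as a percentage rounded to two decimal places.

4.31%

P = D₀(1+g)/(r−g) ⇒ P(r−g) = D₀(1+g) ⇒ g(P+D₀) = P·r − D₀
g = (P·r − D₀)/(P + D₀) = ($120.55×0.08 − $4.26) / ($120.55 + $4.26) = 0.043138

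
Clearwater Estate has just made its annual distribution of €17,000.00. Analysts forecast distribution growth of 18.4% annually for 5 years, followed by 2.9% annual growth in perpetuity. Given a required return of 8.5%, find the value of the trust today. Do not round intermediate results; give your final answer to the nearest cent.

€594675.96

D_1 = 20128.00000
D_2 = 23831.55200
D_3 = 28216.55757
D_4 = 33408.40416
D_5 = 39555.55053
Terminal value at year 5: TV = D_5×(1+g_2)/(r−g_2) = 40702.66149/0.056 = 726833.24092
P_0 = D_1/(1+r)^1 + D_2/(1+r)^2 + D_3/(1+r)^3 + D_4/(1+r)^4 + D_5/(1+r)^5 + TV/(1+r)^5
    = 18551.15207 + 20243.83784 + 22090.97143 + 24106.64532 + 26306.23784 + 483377.12037 = 594675.96487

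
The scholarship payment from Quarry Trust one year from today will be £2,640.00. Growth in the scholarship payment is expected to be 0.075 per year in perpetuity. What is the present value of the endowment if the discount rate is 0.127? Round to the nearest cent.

Growing perpetuity: P = D₁ / (r − g) = £2,640.0000 / (0.127 − 0.075) = £50,769.23

£50769.23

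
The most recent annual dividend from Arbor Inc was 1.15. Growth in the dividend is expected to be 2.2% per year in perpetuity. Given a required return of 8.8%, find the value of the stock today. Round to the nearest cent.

D₁ = D₀ × (1 + g) = 1.15 × 1.022 = 1.1753
Growing perpetuity: P = D₁ / (r − g) = 1.1753 / (0.088 − 0.022) = 17.81

17.81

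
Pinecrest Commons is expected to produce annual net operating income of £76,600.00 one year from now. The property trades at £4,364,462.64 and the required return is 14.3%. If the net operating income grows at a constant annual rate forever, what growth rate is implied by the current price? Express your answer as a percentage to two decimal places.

P = D₁/(r−g) ⇒ g = r − D₁/P = 0.143 − £76,600.00/£4,364,462.64 = 0.125449

12.54%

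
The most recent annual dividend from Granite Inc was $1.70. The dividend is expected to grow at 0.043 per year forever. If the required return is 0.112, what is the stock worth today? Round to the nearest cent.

$25.70

D₁ = D₀ × (1 + g) = $1.70 × 1.043 = $1.7731
Growing perpetuity: P = D₁ / (r − g) = $1.7731 / (0.112 − 0.043) = $25.70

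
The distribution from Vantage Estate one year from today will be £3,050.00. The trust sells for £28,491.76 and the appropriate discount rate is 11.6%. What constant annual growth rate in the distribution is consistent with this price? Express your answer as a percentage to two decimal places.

0.90%

P = D₁/(r−g) ⇒ g = r − D₁/P = 0.116 − £3,050.00/£28,491.76 = 0.008952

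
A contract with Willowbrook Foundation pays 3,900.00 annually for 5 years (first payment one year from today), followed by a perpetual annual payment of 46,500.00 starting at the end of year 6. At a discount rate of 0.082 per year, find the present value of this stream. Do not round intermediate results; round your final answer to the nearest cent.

397876.55

PV of 5-year annuity: 3,900.00 × [1 − (1+0.082)^−5] / 0.082 = 15489.83168
Perpetuity value at year 5: 46,500.00 / 0.082 = 567073.17073
PV of perpetuity: 567073.17073 / (1+0.082)^5 = 382386.71604
Total PV = 15489.83168 + 382386.71604 = 397876.54773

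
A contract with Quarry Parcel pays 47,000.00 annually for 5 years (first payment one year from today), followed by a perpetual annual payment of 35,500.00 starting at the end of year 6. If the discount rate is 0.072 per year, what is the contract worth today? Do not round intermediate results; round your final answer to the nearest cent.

539956.40

PV of 5-year annuity: 47,000.00 × [1 − (1+0.072)^−5] / 0.072 = 191681.69286
Perpetuity value at year 5: 35,500.00 / 0.072 = 493055.55556
PV of perpetuity: 493055.55556 / (1+0.072)^5 = 348274.70244
Total PV = 191681.69286 + 348274.70244 = 539956.39530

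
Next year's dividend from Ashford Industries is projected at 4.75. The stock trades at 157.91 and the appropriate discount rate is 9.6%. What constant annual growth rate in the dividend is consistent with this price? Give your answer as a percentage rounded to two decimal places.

6.59%

P = D₁/(r−g) ⇒ g = r − D₁/P = 0.096 − 4.75/157.91 = 0.065920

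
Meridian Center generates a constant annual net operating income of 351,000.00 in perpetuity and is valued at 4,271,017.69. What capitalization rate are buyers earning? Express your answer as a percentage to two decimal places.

8.22%

P = C/r ⇒ r = C/P = 351,000.00/4,271,017.69 = 0.082182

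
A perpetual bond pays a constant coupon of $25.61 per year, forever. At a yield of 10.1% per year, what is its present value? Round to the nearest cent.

$253.56

Level perpetuity: PV = C / r = $25.61 / 0.101 = $253.56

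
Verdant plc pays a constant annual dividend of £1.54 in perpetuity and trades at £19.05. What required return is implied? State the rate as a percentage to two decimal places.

P = C/r ⇒ r = C/P = £1.54/£19.05 = 0.080840

8.08%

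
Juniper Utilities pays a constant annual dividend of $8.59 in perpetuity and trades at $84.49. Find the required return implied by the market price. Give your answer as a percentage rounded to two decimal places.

P = C/r ⇒ r = C/P = $8.59/$84.49 = 0.101669

10.17%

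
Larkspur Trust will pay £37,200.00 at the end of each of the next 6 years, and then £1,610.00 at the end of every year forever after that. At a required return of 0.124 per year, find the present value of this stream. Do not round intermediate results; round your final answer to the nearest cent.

PV of 6-year annuity: £37,200.00 × [1 − (1+0.124)^−6] / 0.124 = 151227.25120
Perpetuity value at year 6: £1,610.00 / 0.124 = 12983.87097
PV of perpetuity: 12983.87097 / (1+0.124)^6 = 6438.82058
Total PV = 151227.25120 + 6438.82058 = 157666.07178

£157666.07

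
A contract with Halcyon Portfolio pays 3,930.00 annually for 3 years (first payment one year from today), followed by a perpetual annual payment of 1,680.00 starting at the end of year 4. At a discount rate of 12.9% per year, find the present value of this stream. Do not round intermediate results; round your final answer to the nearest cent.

18344.88

PV of 3-year annuity: 3,930.00 × [1 − (1+0.129)^−3] / 0.129 = 9295.10866
Perpetuity value at year 3: 1,680.00 / 0.129 = 13023.25581
PV of perpetuity: 13023.25581 / (1+0.129)^3 = 9049.77425
Total PV = 9295.10866 + 9049.77425 = 18344.88291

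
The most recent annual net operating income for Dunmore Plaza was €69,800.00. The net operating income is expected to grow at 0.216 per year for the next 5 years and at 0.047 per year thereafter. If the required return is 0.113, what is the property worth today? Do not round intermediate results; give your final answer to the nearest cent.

€2182363.24

D_1 = 84876.80000
D_2 = 103210.18880
D_3 = 125503.58958
D_4 = 152612.36493
D_5 = 185576.63576
Terminal value at year 5: TV = D_5×(1+g_2)/(r−g_2) = 194298.73764/0.066 = 2943920.26721
P_0 = D_1/(1+r)^1 + D_2/(1+r)^2 + D_3/(1+r)^3 + D_4/(1+r)^4 + D_5/(1+r)^5 + TV/(1+r)^5
    = 76259.47889 + 83316.73524 + 91027.08900 + 99450.97953 + 108654.43946 + 1723654.51682 = 2182363.23894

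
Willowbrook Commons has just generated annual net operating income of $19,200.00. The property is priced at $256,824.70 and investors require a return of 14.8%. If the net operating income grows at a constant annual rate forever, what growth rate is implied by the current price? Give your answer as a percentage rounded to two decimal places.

6.81%

P = D₀(1+g)/(r−g) ⇒ P(r−g) = D₀(1+g) ⇒ g(P+D₀) = P·r − D₀
g = (P·r − D₀)/(P + D₀) = ($256,824.70×0.148 − $19,200.00) / ($256,824.70 + $19,200.00) = 0.068146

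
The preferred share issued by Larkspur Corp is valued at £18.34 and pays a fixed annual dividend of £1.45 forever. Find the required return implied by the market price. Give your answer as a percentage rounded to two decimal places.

P = C/r ⇒ r = C/P = £1.45/£18.34 = 0.079062

7.91%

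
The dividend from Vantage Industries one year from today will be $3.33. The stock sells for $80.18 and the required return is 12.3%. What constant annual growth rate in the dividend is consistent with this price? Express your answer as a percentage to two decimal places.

8.15%

P = D₁/(r−g) ⇒ g = r − D₁/P = 0.123 − $3.33/$80.18 = 0.081468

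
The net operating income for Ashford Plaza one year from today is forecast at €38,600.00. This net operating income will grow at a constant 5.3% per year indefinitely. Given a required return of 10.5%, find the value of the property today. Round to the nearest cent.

Growing perpetuity: P = D₁ / (r − g) = €38,600.0000 / (0.105 − 0.053) = €742,307.69

€742307.69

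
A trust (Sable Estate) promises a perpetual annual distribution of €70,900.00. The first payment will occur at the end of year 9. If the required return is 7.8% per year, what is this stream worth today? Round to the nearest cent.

Value at end of year 8: C / r = €70,900.00 / 0.078 = €908,974.3590
Discount to today: PV = €908,974.3590 / (1 + 0.078)^8 = €908,974.3590 / 1.823686 = €498,426.98

€498426.98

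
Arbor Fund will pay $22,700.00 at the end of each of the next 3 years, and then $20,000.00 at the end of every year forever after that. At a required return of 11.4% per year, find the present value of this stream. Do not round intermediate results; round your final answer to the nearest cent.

PV of 3-year annuity: $22,700.00 × [1 − (1+0.114)^−3] / 0.114 = 55088.67051
Perpetuity value at year 3: $20,000.00 / 0.114 = 175438.59649
PV of perpetuity: 175438.59649 / (1+0.114)^3 = 126902.32291
Total PV = 55088.67051 + 126902.32291 = 181990.99342

$181990.99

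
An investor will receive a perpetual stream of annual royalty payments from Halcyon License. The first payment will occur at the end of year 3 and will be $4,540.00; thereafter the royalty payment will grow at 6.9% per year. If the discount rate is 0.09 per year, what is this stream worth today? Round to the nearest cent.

Value at end of year 2: C₁ / (r − g) = $4,540.00 / (0.09 − 0.069) = $216,190.4762
Discount to today: PV = $216,190.4762 / (1 + 0.09)^2 = $216,190.4762 / 1.188100 = $181,963.20

$181963.20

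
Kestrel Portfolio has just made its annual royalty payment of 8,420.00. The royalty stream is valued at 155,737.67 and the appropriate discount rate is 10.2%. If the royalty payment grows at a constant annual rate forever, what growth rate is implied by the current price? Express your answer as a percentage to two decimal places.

P = D₀(1+g)/(r−g) ⇒ P(r−g) = D₀(1+g) ⇒ g(P+D₀) = P·r − D₀
g = (P·r − D₀)/(P + D₀) = (155,737.67×0.102 − 8,420.00) / (155,737.67 + 8,420.00) = 0.045476

4.55%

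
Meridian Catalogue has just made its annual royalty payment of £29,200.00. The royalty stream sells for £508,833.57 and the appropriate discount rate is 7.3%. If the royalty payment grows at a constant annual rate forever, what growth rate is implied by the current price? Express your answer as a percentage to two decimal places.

P = D₀(1+g)/(r−g) ⇒ P(r−g) = D₀(1+g) ⇒ g(P+D₀) = P·r − D₀
g = (P·r − D₀)/(P + D₀) = (£508,833.57×0.073 − £29,200.00) / (£508,833.57 + £29,200.00) = 0.014766

1.48%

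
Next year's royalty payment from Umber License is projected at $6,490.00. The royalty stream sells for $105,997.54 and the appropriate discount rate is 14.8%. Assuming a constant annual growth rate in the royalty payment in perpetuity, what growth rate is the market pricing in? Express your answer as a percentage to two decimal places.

P = D₁/(r−g) ⇒ g = r − D₁/P = 0.148 − $6,490.00/$105,997.54 = 0.086772

8.68%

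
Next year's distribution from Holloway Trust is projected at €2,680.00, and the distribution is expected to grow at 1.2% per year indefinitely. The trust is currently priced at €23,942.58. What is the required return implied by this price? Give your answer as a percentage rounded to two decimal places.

P = D₁/(r − g) ⇒ r = D₁/P + g = €2,680.0000/€23,942.58 + 0.012 = 0.111934 + 0.012 = 0.123934

12.39%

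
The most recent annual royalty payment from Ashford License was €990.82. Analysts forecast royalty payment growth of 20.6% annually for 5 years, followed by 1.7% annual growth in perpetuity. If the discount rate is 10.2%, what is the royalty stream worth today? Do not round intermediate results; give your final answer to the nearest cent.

€25155.28

D_1 = 1194.92892
D_2 = 1441.08428
D_3 = 1737.94764
D_4 = 2095.96485
D_5 = 2527.73361
Terminal value at year 5: TV = D_5×(1+g_2)/(r−g_2) = 2570.70508/0.085 = 30243.58921
P_0 = D_1/(1+r)^1 + D_2/(1+r)^2 + D_3/(1+r)^3 + D_4/(1+r)^4 + D_5/(1+r)^5 + TV/(1+r)^5
    = 1084.32751 + 1186.65969 + 1298.64936 + 1421.20792 + 1555.33280 + 18609.09950 = 25155.27678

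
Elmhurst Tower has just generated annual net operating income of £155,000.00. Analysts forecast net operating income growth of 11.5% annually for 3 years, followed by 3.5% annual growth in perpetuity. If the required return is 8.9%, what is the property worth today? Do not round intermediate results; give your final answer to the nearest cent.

D_1 = 172825.00000
D_2 = 192699.87500
D_3 = 214860.36063
Terminal value at year 3: TV = D_3×(1+g_2)/(r−g_2) = 222380.47325/0.054 = 4118156.91198
P_0 = D_1/(1+r)^1 + D_2/(1+r)^2 + D_3/(1+r)^3 + TV/(1+r)^3
    = 158700.64279 + 162489.63885 + 166369.09763 + 3188741.03797 = 3676300.41725

£3676300.42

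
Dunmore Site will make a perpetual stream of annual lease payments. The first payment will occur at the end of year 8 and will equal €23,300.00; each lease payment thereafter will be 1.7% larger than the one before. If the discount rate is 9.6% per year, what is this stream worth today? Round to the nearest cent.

Value at end of year 7: C₁ / (r − g) = €23,300.00 / (0.096 − 0.017) = €294,936.7089
Discount to today: PV = €294,936.7089 / (1 + 0.096)^7 = €294,936.7089 / 1.899651 = €155,258.34

€155258.34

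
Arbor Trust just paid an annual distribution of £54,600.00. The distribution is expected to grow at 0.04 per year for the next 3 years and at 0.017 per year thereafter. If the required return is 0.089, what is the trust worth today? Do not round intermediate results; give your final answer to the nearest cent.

£821230.93

D_1 = 56784.00000
D_2 = 59055.36000
D_3 = 61417.57440
Terminal value at year 3: TV = D_3×(1+g_2)/(r−g_2) = 62461.67316/0.072 = 867523.23840
P_0 = D_1/(1+r)^1 + D_2/(1+r)^2 + D_3/(1+r)^3 + TV/(1+r)^3
    = 52143.25069 + 49797.04382 + 47556.40548 + 671734.22742 = 821230.92741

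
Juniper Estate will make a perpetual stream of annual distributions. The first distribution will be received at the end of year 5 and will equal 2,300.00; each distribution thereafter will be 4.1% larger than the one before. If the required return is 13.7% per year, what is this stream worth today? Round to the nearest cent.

Value at end of year 4: C₁ / (r − g) = 2,300.00 / (0.137 − 0.041) = 23,958.3333
Discount to today: PV = 23,958.3333 / (1 + 0.137)^4 = 23,958.3333 / 1.671252 = 14,335.56

14335.56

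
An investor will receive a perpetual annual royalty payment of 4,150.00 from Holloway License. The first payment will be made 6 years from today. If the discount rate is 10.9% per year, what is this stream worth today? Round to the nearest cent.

Value at end of year 5: C / r = 4,150.00 / 0.109 = 38,073.3945
Discount to today: PV = 38,073.3945 / (1 + 0.109)^5 = 38,073.3945 / 1.677481 = 22,696.76

22696.76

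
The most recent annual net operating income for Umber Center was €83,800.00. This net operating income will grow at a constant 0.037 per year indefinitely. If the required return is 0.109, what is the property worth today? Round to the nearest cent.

€1206952.78

D₁ = D₀ × (1 + g) = €83,800.00 × 1.037 = €86,900.6000
Growing perpetuity: P = D₁ / (r − g) = €86,900.6000 / (0.109 − 0.037) = €1,206,952.78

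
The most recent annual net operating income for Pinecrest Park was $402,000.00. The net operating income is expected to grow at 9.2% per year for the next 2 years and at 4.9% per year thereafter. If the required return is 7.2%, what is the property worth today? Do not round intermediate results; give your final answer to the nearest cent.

D_1 = 438984.00000
D_2 = 479370.52800
Terminal value at year 2: TV = D_2×(1+g_2)/(r−g_2) = 502859.68387/0.023 = 21863464.51617
P_0 = D_1/(1+r)^1 + D_2/(1+r)^2 + TV/(1+r)^2
    = 409500.00000 + 417139.92537 + 19025207.90071 = 19851847.82609

$19851847.83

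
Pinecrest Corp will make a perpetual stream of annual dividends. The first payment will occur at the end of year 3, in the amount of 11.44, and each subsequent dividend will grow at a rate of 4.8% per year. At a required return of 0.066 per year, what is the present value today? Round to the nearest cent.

559.29

Value at end of year 2: C₁ / (r − g) = 11.44 / (0.066 − 0.048) = 635.5556
Discount to today: PV = 635.5556 / (1 + 0.066)^2 = 635.5556 / 1.136356 = 559.29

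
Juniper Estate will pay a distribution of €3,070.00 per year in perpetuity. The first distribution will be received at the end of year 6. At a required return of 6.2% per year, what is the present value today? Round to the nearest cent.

€36654.23

Value at end of year 5: C / r = €3,070.00 / 0.062 = €49,516.1290
Discount to today: PV = €49,516.1290 / (1 + 0.062)^5 = €49,516.1290 / 1.350898 = €36,654.23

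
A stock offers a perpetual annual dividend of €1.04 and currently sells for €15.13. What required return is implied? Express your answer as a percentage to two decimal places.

6.87%

P = C/r ⇒ r = C/P = €1.04/€15.13 = 0.068738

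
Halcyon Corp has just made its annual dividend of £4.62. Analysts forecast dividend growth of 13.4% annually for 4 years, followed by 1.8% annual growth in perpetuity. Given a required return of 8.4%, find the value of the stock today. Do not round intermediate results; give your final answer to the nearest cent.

D_1 = 5.23908
D_2 = 5.94112
D_3 = 6.73723
D_4 = 7.64001
Terminal value at year 4: TV = D_4×(1+g_2)/(r−g_2) = 7.77753/0.066 = 117.84144
P_0 = D_1/(1+r)^1 + D_2/(1+r)^2 + D_3/(1+r)^3 + D_4/(1+r)^4 + TV/(1+r)^4
    = 4.83310 + 5.05603 + 5.28924 + 5.53321 + 85.34556 = 106.05713

£106.06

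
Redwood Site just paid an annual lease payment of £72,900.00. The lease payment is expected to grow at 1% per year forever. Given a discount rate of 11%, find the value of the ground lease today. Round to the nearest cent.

D₁ = D₀ × (1 + g) = £72,900.00 × 1.01 = £73,629.0000
Growing perpetuity: P = D₁ / (r − g) = £73,629.0000 / (0.11 − 0.01) = £736,290.00

£736290.00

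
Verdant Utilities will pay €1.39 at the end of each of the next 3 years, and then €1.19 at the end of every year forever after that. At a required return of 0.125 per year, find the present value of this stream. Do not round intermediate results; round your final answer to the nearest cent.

€10.00

PV of 3-year annuity: €1.39 × [1 − (1+0.125)^−3] / 0.125 = 3.31007
Perpetuity value at year 3: €1.19 / 0.125 = 9.52000
PV of perpetuity: 9.52000 / (1+0.125)^3 = 6.68620
Total PV = 3.31007 + 6.68620 = 9.99627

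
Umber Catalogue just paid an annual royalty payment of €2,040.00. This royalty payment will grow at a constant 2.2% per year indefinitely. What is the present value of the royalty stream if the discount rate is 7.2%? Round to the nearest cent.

D₁ = D₀ × (1 + g) = €2,040.00 × 1.022 = €2,084.8800
Growing perpetuity: P = D₁ / (r − g) = €2,084.8800 / (0.072 − 0.022) = €41,697.60

€41697.60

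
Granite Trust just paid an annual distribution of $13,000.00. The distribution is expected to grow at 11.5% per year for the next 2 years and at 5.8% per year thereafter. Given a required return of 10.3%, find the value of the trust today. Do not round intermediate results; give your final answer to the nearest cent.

$338756.93

D_1 = 14495.00000
D_2 = 16161.92500
Terminal value at year 2: TV = D_2×(1+g_2)/(r−g_2) = 17099.31665/0.045 = 379984.81444
P_0 = D_1/(1+r)^1 + D_2/(1+r)^2 + TV/(1+r)^2
    = 13141.43246 + 13284.40362 + 312331.08948 = 338756.92556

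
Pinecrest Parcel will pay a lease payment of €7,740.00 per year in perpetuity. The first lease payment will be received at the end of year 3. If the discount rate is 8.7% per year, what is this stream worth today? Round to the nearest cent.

€75294.39

Value at end of year 2: C / r = €7,740.00 / 0.087 = €88,965.5172
Discount to today: PV = €88,965.5172 / (1 + 0.087)^2 = €88,965.5172 / 1.181569 = €75,294.39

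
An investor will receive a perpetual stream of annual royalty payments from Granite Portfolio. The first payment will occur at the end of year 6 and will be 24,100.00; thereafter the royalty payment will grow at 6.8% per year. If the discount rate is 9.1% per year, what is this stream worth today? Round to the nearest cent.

677899.72

Value at end of year 5: C₁ / (r − g) = 24,100.00 / (0.091 − 0.068) = 1,047,826.0870
Discount to today: PV = 1,047,826.0870 / (1 + 0.091)^5 = 1,047,826.0870 / 1.545695 = 677,899.72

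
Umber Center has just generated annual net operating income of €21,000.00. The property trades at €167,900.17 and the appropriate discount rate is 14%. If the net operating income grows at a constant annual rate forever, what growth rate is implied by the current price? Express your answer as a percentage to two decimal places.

1.33%

P = D₀(1+g)/(r−g) ⇒ P(r−g) = D₀(1+g) ⇒ g(P+D₀) = P·r − D₀
g = (P·r − D₀)/(P + D₀) = (€167,900.17×0.14 − €21,000.00) / (€167,900.17 + €21,000.00) = 0.013266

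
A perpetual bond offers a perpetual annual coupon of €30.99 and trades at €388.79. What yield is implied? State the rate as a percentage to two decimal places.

P = C/r ⇒ r = C/P = €30.99/€388.79 = 0.079709

7.97%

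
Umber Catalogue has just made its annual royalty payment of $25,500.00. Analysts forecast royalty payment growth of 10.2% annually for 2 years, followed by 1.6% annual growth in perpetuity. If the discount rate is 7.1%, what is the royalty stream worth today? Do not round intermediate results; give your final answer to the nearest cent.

D_1 = 28101.00000
D_2 = 30967.30200
Terminal value at year 2: TV = D_2×(1+g_2)/(r−g_2) = 31462.77883/0.055 = 572050.52422
P_0 = D_1/(1+r)^1 + D_2/(1+r)^2 + TV/(1+r)^2
    = 26238.09524 + 26997.55458 + 498718.46274 = 551954.11255

$551954.11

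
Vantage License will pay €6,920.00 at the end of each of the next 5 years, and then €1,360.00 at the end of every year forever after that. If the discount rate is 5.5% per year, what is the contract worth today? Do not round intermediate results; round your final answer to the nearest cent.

PV of 5-year annuity: €6,920.00 × [1 − (1+0.055)^−5] / 0.055 = 29550.36857
Perpetuity value at year 5: €1,360.00 / 0.055 = 24727.27273
PV of perpetuity: 24727.27273 / (1+0.055)^5 = 18919.68584
Total PV = 29550.36857 + 18919.68584 = 48470.05441

€48470.05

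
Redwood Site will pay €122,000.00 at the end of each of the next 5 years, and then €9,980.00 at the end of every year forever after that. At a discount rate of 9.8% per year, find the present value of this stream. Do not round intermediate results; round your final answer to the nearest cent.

PV of 5-year annuity: €122,000.00 × [1 − (1+0.098)^−5] / 0.098 = 464848.65388
Perpetuity value at year 5: €9,980.00 / 0.098 = 101836.73469
PV of perpetuity: 101836.73469 / (1+0.098)^5 = 63810.59071
Total PV = 464848.65388 + 63810.59071 = 528659.24460

€528659.24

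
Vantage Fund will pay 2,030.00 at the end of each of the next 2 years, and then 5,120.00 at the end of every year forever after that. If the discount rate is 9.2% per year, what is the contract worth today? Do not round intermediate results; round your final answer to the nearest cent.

50231.23

PV of 2-year annuity: 2,030.00 × [1 − (1+0.092)^−2] / 0.092 = 3561.33183
Perpetuity value at year 2: 5,120.00 / 0.092 = 55652.17391
PV of perpetuity: 55652.17391 / (1+0.092)^2 = 46669.89856
Total PV = 3561.33183 + 46669.89856 = 50231.23039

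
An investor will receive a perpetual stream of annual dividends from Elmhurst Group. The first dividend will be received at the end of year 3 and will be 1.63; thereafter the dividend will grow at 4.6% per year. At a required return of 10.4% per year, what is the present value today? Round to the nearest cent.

23.06

Value at end of year 2: C₁ / (r − g) = 1.63 / (0.104 − 0.046) = 28.1034
Discount to today: PV = 28.1034 / (1 + 0.104)^2 = 28.1034 / 1.218816 = 23.06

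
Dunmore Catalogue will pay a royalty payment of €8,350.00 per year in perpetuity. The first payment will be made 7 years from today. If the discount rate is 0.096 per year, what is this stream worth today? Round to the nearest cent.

Value at end of year 6: C / r = €8,350.00 / 0.096 = €86,979.1667
Discount to today: PV = €86,979.1667 / (1 + 0.096)^6 = €86,979.1667 / 1.733258 = €50,182.46

€50182.46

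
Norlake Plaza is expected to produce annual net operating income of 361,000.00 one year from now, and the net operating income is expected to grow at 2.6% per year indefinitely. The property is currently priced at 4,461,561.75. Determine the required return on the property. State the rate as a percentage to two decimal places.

10.69%

P = D₁/(r − g) ⇒ r = D₁/P + g = 361,000.0000/4,461,561.75 + 0.026 = 0.080913 + 0.026 = 0.106913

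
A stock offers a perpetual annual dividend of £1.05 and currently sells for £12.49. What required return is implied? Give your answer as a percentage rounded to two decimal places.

8.41%

P = C/r ⇒ r = C/P = £1.05/£12.49 = 0.084067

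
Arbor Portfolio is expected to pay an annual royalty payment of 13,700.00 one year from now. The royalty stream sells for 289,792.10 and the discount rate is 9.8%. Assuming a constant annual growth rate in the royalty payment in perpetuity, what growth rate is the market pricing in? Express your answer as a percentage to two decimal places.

5.07%

P = D₁/(r−g) ⇒ g = r − D₁/P = 0.098 − 13,700.00/289,792.10 = 0.050725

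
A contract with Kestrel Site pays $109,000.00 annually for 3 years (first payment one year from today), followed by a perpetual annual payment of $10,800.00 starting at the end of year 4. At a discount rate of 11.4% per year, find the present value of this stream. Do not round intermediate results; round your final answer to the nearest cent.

$333049.95

PV of 3-year annuity: $109,000.00 × [1 − (1+0.114)^−3] / 0.114 = 264522.69100
Perpetuity value at year 3: $10,800.00 / 0.114 = 94736.84211
PV of perpetuity: 94736.84211 / (1+0.114)^3 = 68527.25437
Total PV = 264522.69100 + 68527.25437 = 333049.94537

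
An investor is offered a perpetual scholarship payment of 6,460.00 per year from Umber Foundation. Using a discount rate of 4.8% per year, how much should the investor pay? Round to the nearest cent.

134583.33

Level perpetuity: PV = C / r = 6,460.00 / 0.048 = 134,583.33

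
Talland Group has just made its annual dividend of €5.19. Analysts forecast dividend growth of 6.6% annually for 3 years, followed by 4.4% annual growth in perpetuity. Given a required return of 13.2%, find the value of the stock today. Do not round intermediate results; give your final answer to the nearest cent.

€65.24

D_1 = 5.53254
D_2 = 5.89769
D_3 = 6.28694
Terminal value at year 3: TV = D_3×(1+g_2)/(r−g_2) = 6.56356/0.088 = 74.58591
P_0 = D_1/(1+r)^1 + D_2/(1+r)^2 + D_3/(1+r)^3 + TV/(1+r)^3
    = 4.88740 + 4.60245 + 4.33411 + 51.41828 = 65.24224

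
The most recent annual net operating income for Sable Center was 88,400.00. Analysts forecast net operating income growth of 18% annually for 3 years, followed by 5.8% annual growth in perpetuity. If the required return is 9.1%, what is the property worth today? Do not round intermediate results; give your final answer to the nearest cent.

D_1 = 104312.00000
D_2 = 123088.16000
D_3 = 145244.02880
Terminal value at year 3: TV = D_3×(1+g_2)/(r−g_2) = 153668.18247/0.033 = 4656611.59001
P_0 = D_1/(1+r)^1 + D_2/(1+r)^2 + D_3/(1+r)^3 + TV/(1+r)^3
    = 95611.36572 + 103411.00967 + 111846.92155 + 3585880.09086 = 3896749.38780

3896749.39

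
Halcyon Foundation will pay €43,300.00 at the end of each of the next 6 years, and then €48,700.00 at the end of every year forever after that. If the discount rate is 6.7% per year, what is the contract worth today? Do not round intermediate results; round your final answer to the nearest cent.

PV of 6-year annuity: €43,300.00 × [1 − (1+0.067)^−6] / 0.067 = 208316.59306
Perpetuity value at year 6: €48,700.00 / 0.067 = 726865.67164
PV of perpetuity: 726865.67164 / (1+0.067)^6 = 492569.64203
Total PV = 208316.59306 + 492569.64203 = 700886.23509

€700886.24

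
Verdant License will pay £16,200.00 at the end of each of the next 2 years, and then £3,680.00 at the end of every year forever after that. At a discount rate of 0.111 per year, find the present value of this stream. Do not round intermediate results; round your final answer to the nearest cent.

PV of 2-year annuity: £16,200.00 × [1 − (1+0.111)^−2] / 0.111 = 27706.08294
Perpetuity value at year 2: £3,680.00 / 0.111 = 33153.15315
PV of perpetuity: 33153.15315 / (1+0.111)^2 = 26859.42567
Total PV = 27706.08294 + 26859.42567 = 54565.50861

£54565.51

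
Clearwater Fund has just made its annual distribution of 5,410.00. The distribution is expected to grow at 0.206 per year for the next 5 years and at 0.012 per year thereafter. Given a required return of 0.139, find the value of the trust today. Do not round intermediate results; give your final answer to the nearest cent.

D_1 = 6524.46000
D_2 = 7868.49876
D_3 = 9489.40950
D_4 = 11444.22786
D_5 = 13801.73880
Terminal value at year 5: TV = D_5×(1+g_2)/(r−g_2) = 13967.35967/0.127 = 109979.20998
P_0 = D_1/(1+r)^1 + D_2/(1+r)^2 + D_3/(1+r)^3 + D_4/(1+r)^4 + D_5/(1+r)^5 + TV/(1+r)^5
    = 5728.23529 + 6065.19031 + 6421.96621 + 6799.72893 + 7199.71299 + 57370.94127 = 89585.77500

89585.78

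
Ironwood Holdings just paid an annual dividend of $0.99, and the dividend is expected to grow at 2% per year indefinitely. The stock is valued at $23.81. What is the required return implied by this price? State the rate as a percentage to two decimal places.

D₁ = $0.99 × 1.02 = $1.0098
P = D₁/(r − g) ⇒ r = D₁/P + g = $1.0098/$23.81 + 0.02 = 0.042411 + 0.02 = 0.062411

6.24%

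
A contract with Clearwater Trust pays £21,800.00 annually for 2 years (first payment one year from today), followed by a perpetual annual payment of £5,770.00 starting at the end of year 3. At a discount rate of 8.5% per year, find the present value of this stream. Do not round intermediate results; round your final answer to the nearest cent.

£96273.31

PV of 2-year annuity: £21,800.00 × [1 − (1+0.085)^−2] / 0.085 = 38610.29115
Perpetuity value at year 2: £5,770.00 / 0.085 = 67882.35294
PV of perpetuity: 67882.35294 / (1+0.085)^2 = 57663.02359
Total PV = 38610.29115 + 57663.02359 = 96273.31474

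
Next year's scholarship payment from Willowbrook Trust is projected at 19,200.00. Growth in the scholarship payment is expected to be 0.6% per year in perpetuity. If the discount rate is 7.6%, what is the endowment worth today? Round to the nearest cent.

274285.71

Growing perpetuity: P = D₁ / (r − g) = 19,200.0000 / (0.076 − 0.006) = 274,285.71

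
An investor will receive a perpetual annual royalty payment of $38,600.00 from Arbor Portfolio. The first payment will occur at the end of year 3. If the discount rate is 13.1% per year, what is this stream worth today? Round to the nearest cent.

$230351.37

Value at end of year 2: C / r = $38,600.00 / 0.131 = $294,656.4885
Discount to today: PV = $294,656.4885 / (1 + 0.131)^2 = $294,656.4885 / 1.279161 = $230,351.37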